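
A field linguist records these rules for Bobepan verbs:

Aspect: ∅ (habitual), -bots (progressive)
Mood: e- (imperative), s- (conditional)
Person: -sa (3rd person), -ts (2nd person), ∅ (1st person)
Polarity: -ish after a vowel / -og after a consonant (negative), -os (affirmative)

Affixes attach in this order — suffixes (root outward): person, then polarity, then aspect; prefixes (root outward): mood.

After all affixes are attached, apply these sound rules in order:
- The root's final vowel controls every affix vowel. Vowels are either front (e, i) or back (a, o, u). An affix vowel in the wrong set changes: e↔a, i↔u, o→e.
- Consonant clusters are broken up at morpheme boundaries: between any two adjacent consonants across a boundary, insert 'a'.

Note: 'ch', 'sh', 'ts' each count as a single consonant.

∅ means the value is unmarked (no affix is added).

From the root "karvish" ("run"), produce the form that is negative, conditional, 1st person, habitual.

person = 1st person: zero marking, form stays karvish.
Attach mood conditional s- → skarvish.
Attach polarity negative -og (after consonant 'sh') → skarvishog.
aspect = habitual: zero marking, form stays skarvishog.
Apply vowel harmony: skarvishog → skarvisheg.
Apply epenthesis: skarvisheg → sakarvisheg.

sakarvisheg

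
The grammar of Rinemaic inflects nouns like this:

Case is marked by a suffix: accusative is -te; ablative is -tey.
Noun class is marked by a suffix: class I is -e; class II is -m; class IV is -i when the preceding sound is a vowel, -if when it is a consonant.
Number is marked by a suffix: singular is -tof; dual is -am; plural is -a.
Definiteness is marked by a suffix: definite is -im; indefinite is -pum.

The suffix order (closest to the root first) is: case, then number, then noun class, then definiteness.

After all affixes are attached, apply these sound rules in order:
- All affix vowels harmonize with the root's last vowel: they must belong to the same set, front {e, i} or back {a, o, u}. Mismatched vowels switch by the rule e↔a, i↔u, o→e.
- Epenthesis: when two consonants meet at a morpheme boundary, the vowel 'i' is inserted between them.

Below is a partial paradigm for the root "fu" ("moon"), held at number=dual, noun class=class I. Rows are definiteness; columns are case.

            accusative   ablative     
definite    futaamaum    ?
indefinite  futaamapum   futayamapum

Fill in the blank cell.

futayamaum

Attach case ablative -tey → futey.
Attach number dual -am → futeyam.
Attach noun class class I -e → futeyame.
Attach definiteness definite -im → futeyameim.
Apply vowel harmony: futeyameim → futayamaum.
Epenthesis: no change.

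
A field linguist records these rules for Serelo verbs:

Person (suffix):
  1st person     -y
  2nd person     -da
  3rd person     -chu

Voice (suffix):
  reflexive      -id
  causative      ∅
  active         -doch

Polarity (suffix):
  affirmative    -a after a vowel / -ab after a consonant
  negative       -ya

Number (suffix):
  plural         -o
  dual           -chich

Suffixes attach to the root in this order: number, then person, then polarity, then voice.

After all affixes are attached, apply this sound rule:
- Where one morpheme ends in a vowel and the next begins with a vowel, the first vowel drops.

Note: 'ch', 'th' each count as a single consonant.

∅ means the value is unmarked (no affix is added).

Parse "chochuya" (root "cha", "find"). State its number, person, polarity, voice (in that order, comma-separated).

Segment: cha-o-chu-ya.
number: -o → plural.
person: -chu → 3rd person.
polarity: -ya → negative.
voice: ∅ → causative.

plural, 3rd person, negative, causative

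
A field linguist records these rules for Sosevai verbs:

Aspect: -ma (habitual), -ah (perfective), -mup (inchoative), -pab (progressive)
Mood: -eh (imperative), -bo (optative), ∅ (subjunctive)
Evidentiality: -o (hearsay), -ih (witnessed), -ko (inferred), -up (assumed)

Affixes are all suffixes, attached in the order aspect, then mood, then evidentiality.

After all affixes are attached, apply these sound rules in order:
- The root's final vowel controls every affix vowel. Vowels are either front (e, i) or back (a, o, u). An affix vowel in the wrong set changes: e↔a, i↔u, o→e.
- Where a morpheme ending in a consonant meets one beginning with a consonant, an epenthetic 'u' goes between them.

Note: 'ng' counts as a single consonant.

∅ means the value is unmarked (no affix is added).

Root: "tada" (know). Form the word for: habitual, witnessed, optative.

Attach aspect habitual -ma → tadama.
Attach mood optative -bo → tadamabo.
Attach evidentiality witnessed -ih → tadamaboih.
Apply vowel harmony: tadamaboih → tadamabouh.
Epenthesis: no change.

tadamabouh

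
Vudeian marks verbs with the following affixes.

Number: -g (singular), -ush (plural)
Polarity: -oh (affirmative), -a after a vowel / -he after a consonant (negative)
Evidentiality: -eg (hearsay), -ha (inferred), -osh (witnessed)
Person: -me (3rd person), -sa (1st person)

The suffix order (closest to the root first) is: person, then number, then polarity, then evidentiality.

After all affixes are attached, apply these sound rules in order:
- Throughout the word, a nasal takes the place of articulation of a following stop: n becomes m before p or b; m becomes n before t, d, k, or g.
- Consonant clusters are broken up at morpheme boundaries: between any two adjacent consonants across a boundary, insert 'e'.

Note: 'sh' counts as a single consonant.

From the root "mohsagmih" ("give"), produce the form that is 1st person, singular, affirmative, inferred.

mohsagmihesagoheha

Attach person 1st person -sa → mohsagmihsa.
Attach number singular -g → mohsagmihsag.
Attach polarity affirmative -oh → mohsagmihsagoh.
Attach evidentiality inferred -ha → mohsagmihsagohha.
Nasal assimilation: no change.
Apply epenthesis: mohsagmihsagohha → mohsagmihesagoheha.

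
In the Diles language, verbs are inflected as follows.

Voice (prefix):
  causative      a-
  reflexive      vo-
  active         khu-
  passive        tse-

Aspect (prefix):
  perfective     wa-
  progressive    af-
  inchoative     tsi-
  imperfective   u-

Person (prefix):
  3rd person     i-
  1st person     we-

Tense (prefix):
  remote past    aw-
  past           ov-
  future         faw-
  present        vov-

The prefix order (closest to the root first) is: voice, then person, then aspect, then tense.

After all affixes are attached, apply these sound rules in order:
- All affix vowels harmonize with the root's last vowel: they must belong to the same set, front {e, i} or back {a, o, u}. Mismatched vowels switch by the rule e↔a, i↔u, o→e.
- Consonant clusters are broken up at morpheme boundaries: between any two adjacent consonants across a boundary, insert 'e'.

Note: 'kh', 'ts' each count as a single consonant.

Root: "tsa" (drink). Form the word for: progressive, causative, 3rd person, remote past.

Attach voice causative a- → atsa.
Attach person 3rd person i- → iatsa.
Attach aspect progressive af- → afiatsa.
Attach tense remote past aw- → awafiatsa.
Apply vowel harmony: awafiatsa → awafuatsa.
Epenthesis: no change.

awafuatsa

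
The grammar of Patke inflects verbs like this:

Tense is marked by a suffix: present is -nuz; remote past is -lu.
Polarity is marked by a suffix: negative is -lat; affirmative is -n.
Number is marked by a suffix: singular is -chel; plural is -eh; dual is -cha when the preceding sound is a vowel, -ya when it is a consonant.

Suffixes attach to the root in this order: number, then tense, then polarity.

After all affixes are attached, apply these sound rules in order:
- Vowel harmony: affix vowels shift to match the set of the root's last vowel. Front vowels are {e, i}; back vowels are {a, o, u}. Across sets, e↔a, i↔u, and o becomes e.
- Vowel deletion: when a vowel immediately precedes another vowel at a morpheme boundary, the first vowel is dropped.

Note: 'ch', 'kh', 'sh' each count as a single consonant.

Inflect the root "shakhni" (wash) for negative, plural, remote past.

shakhnehlilet

Attach number plural -eh → shakhnieh.
Attach tense remote past -lu → shakhniehlu.
Attach polarity negative -lat → shakhniehlulat.
Apply vowel harmony: shakhniehlulat → shakhniehlilet.
Apply vowel deletion: shakhniehlilet → shakhnehlilet.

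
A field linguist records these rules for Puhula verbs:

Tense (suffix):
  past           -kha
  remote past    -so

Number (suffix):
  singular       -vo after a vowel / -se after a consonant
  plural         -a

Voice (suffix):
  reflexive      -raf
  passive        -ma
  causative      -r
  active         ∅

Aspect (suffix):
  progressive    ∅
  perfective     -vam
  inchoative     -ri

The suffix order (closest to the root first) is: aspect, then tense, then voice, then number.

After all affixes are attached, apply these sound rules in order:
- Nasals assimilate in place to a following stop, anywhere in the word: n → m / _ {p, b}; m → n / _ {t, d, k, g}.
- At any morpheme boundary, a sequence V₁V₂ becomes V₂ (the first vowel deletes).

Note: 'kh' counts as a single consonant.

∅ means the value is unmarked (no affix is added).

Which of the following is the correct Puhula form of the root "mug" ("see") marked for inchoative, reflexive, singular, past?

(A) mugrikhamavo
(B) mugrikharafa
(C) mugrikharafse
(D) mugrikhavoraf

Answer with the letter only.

Attach aspect inchoative -ri → mugri.
Attach tense past -kha → mugrikha.
Attach voice reflexive -raf → mugrikharaf.
Attach number singular -se (after consonant 'f') → mugrikharafse.
Nasal assimilation: no change.
Vowel deletion: no change.
So the correct form is mugrikharafse, option (C).
(A) mugrikhamavo is wrong: it uses passive instead of reflexive for voice.
(B) mugrikharafa is wrong: it uses plural instead of singular for number.
(D) mugrikhavoraf is wrong: it has the affixes in the wrong order.

C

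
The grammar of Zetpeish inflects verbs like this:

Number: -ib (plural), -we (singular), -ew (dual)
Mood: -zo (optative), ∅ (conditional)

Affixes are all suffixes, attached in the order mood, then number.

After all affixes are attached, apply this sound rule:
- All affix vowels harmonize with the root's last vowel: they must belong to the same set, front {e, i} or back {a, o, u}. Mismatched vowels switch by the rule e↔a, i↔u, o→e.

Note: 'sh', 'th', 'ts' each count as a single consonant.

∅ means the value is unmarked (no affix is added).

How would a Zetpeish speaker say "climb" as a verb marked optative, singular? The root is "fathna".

Attach mood optative -zo → fathnazo.
Attach number singular -we → fathnazowe.
Apply vowel harmony: fathnazowe → fathnazowa.

fathnazowa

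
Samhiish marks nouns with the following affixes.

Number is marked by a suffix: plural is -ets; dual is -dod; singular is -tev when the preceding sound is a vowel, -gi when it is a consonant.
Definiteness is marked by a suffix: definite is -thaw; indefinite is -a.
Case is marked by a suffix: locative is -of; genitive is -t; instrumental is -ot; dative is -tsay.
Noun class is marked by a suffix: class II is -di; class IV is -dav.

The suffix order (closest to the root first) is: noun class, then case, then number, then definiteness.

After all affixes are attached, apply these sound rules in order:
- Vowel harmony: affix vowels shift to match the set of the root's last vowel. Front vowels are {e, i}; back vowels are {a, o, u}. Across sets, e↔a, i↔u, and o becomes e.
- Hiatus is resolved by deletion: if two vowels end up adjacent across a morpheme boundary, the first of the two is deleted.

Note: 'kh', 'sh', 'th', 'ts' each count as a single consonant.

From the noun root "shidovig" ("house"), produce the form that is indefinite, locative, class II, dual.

shidovigdefdede

Attach noun class class II -di → shidovigdi.
Attach case locative -of → shidovigdiof.
Attach number dual -dod → shidovigdiofdod.
Attach definiteness indefinite -a → shidovigdiofdoda.
Apply vowel harmony: shidovigdiofdoda → shidovigdiefdede.
Apply vowel deletion: shidovigdiefdede → shidovigdefdede.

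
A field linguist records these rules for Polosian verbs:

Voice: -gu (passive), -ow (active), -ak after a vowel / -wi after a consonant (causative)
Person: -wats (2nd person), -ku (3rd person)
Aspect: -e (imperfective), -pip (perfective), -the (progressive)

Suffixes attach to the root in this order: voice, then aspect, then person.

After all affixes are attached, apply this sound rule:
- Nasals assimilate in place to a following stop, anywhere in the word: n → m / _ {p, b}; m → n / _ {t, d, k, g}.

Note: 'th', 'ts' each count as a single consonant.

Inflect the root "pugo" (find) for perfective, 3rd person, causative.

pugoakpipku

Attach voice causative -ak (after vowel 'o') → pugoak.
Attach aspect perfective -pip → pugoakpip.
Attach person 3rd person -ku → pugoakpipku.
Nasal assimilation: no change.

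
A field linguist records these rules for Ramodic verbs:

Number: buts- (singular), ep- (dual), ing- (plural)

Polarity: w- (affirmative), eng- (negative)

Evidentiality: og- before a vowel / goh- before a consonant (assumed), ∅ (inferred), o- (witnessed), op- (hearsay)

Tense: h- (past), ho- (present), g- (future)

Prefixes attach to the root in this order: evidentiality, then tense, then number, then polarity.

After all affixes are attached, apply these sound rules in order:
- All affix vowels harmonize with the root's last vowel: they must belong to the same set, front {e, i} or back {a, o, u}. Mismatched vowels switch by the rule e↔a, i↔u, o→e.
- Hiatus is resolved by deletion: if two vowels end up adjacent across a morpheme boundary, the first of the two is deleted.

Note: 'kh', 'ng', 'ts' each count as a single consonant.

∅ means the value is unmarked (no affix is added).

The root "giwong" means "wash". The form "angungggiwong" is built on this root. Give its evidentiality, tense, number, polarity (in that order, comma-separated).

Segment: eng-ing-g-giwong.
evidentiality: ∅ → inferred.
tense: g- → future.
number: ing- → plural.
polarity: eng- → negative.

inferred, future, plural, negative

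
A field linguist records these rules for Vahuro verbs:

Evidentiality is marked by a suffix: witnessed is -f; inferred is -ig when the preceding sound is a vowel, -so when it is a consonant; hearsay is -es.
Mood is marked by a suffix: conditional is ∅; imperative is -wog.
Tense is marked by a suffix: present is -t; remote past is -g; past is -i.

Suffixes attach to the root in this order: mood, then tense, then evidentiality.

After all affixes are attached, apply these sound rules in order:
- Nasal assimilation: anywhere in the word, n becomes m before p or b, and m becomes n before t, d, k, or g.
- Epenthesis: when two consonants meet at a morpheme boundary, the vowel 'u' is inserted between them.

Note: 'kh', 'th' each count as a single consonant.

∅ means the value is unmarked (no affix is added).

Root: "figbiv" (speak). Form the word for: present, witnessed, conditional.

mood = conditional: zero marking, form stays figbiv.
Attach tense present -t → figbivt.
Attach evidentiality witnessed -f → figbivtf.
Nasal assimilation: no change.
Apply epenthesis: figbivtf → figbivutuf.

figbivutuf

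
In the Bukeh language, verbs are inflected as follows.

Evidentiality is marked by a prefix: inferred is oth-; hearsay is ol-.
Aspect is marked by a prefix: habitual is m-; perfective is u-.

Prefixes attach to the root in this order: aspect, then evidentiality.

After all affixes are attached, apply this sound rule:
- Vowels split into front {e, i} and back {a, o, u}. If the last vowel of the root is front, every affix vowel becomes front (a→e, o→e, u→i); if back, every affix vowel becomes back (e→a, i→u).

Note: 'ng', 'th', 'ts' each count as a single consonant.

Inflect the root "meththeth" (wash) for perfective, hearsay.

Attach aspect perfective u- → umeththeth.
Attach evidentiality hearsay ol- → olumeththeth.
Apply vowel harmony: olumeththeth → elimeththeth.

elimeththeth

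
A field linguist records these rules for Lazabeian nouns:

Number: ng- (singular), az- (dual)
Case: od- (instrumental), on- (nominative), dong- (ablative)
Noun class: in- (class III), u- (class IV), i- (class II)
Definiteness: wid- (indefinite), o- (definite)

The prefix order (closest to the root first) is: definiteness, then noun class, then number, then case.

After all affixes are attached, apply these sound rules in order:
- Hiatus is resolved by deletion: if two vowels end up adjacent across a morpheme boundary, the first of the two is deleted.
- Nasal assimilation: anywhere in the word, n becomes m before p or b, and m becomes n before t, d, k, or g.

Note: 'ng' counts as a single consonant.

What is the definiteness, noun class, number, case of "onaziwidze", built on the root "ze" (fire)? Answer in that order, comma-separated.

indefinite, class II, dual, nominative

Segment: on-az-i-wid-ze.
definiteness: wid- → indefinite.
noun class: i- → class II.
number: az- → dual.
case: on- → nominative.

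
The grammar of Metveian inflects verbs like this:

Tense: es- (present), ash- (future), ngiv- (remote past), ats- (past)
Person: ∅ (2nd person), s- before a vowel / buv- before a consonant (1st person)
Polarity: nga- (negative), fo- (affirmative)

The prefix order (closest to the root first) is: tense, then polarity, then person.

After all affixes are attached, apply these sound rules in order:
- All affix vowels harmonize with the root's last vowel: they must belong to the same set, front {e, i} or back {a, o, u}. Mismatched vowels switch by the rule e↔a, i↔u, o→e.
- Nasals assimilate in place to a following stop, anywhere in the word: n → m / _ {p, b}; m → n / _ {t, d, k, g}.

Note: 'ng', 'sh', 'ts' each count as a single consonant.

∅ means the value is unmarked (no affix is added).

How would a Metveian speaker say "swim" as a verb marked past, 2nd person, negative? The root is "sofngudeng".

ngeetssofngudeng

Attach tense past ats- → atssofngudeng.
Attach polarity negative nga- → ngaatssofngudeng.
person = 2nd person: zero marking, form stays ngaatssofngudeng.
Apply vowel harmony: ngaatssofngudeng → ngeetssofngudeng.
Nasal assimilation: no change.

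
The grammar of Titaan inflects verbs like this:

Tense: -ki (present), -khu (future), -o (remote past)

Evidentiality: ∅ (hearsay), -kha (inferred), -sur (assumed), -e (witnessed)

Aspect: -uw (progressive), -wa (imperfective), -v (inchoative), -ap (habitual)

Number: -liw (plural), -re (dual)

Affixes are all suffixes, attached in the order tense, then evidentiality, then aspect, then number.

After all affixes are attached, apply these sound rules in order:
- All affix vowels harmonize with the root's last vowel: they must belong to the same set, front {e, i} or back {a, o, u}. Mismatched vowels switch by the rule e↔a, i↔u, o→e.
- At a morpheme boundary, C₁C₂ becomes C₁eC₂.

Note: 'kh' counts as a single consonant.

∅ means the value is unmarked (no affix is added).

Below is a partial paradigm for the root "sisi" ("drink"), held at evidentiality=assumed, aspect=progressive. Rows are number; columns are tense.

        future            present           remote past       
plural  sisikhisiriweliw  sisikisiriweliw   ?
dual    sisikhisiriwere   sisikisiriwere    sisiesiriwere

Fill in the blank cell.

sisiesiriweliw

Attach tense remote past -o → sisio.
Attach evidentiality assumed -sur → sisiosur.
Attach aspect progressive -uw → sisiosuruw.
Attach number plural -liw → sisiosuruwliw.
Apply vowel harmony: sisiosuruwliw → sisiesiriwliw.
Apply epenthesis: sisiesiriwliw → sisiesiriweliw.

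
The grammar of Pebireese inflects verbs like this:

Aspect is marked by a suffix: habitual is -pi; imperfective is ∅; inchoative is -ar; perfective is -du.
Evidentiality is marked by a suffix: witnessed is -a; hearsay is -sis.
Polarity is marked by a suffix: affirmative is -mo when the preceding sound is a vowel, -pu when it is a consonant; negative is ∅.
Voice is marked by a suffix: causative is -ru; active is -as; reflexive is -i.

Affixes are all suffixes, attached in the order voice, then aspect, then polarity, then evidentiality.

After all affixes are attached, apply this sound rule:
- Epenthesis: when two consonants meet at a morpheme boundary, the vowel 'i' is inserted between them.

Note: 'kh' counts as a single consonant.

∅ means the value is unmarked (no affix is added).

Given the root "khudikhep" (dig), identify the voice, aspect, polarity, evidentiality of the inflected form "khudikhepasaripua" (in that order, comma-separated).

active, inchoative, affirmative, witnessed

Segment: khudikhep-as-ar-pu-a.
voice: -as → active.
aspect: -ar → inchoative.
polarity: -mo/pu → affirmative.
evidentiality: -a → witnessed.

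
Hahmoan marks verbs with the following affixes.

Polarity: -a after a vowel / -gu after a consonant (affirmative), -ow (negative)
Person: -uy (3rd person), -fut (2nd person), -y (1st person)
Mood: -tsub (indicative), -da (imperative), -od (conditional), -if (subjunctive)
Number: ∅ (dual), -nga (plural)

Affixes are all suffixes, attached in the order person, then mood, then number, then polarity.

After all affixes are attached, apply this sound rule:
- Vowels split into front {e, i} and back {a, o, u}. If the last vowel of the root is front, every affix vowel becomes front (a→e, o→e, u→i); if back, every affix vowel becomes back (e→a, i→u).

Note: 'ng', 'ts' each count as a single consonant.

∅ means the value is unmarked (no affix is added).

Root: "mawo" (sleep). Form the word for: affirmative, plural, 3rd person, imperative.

Attach person 3rd person -uy → mawouy.
Attach mood imperative -da → mawouyda.
Attach number plural -nga → mawouydanga.
Attach polarity affirmative -a (after vowel 'a') → mawouydangaa.
Vowel harmony: no change.

mawouydangaa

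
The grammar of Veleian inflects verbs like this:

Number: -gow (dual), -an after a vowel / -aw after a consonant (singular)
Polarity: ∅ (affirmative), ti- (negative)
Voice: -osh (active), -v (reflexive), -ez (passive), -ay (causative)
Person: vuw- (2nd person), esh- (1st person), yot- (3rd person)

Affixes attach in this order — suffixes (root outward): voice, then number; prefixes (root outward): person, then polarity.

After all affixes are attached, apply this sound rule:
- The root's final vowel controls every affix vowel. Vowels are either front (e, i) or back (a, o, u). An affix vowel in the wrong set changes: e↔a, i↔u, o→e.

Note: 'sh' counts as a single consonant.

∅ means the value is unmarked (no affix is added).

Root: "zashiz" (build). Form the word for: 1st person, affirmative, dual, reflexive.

Attach person 1st person esh- → eshzashiz.
Attach voice reflexive -v → eshzashizv.
polarity = affirmative: zero marking, form stays eshzashizv.
Attach number dual -gow → eshzashizvgow.
Apply vowel harmony: eshzashizvgow → eshzashizvgew.

eshzashizvgew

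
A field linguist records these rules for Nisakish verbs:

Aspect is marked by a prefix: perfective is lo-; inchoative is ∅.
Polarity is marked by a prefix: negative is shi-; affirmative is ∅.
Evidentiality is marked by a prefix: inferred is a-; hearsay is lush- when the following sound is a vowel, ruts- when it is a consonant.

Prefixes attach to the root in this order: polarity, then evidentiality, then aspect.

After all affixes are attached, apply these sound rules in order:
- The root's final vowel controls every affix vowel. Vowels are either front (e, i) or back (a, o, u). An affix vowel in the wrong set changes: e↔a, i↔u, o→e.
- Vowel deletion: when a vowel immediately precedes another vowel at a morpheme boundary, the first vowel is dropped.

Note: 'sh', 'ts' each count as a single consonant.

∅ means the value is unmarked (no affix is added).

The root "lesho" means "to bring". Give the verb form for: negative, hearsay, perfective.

lorutsshulesho

Attach polarity negative shi- → shilesho.
Attach evidentiality hearsay ruts- (before consonant 'sh') → rutsshilesho.
Attach aspect perfective lo- → lorutsshilesho.
Apply vowel harmony: lorutsshilesho → lorutsshulesho.
Vowel deletion: no change.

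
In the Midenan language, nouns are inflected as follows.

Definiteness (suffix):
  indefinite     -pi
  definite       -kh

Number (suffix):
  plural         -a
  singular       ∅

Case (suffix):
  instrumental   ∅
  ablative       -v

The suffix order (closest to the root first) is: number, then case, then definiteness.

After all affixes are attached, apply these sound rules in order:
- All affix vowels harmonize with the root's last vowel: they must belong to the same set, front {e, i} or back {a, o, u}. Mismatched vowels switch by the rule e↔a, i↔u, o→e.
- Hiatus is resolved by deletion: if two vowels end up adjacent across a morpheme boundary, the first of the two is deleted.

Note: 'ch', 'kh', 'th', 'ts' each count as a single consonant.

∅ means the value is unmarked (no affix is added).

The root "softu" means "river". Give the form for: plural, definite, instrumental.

softakh

Attach number plural -a → softua.
case = instrumental: zero marking, form stays softua.
Attach definiteness definite -kh → softuakh.
Vowel harmony: no change.
Apply vowel deletion: softuakh → softakh.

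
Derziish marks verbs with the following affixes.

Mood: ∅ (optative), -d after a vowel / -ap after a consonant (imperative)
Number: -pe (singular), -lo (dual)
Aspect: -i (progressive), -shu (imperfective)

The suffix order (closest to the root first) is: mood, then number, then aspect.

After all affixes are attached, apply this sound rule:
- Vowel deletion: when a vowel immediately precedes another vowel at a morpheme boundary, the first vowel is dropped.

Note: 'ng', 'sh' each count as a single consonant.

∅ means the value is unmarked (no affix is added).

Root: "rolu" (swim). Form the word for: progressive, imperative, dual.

Attach mood imperative -d (after vowel 'u') → rolud.
Attach number dual -lo → roludlo.
Attach aspect progressive -i → roludloi.
Apply vowel deletion: roludloi → roludli.

roludli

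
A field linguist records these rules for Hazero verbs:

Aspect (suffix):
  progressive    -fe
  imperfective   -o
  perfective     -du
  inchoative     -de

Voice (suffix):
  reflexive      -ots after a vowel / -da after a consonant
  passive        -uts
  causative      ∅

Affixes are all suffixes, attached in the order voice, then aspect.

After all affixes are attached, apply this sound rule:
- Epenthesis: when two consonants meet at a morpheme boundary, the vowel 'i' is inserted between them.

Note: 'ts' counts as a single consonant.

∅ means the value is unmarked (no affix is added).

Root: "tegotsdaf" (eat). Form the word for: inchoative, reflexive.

tegotsdafidade

Attach voice reflexive -da (after consonant 'f') → tegotsdafda.
Attach aspect inchoative -de → tegotsdafdade.
Apply epenthesis: tegotsdafdade → tegotsdafidade.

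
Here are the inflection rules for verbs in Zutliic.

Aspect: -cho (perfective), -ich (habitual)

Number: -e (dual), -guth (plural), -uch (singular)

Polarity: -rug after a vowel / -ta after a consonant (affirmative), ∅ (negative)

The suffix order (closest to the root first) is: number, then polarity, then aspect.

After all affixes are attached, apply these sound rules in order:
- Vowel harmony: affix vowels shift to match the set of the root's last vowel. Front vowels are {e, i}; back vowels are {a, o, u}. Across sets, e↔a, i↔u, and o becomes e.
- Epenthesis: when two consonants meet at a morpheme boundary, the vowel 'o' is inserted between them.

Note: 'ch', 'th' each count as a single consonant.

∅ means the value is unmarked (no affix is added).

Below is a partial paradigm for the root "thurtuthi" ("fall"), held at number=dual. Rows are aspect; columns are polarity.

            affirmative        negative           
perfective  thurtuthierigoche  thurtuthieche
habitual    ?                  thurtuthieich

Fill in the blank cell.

thurtuthierigich

Attach number dual -e → thurtuthie.
Attach polarity affirmative -rug (after vowel 'e') → thurtuthierug.
Attach aspect habitual -ich → thurtuthierugich.
Apply vowel harmony: thurtuthierugich → thurtuthierigich.
Epenthesis: no change.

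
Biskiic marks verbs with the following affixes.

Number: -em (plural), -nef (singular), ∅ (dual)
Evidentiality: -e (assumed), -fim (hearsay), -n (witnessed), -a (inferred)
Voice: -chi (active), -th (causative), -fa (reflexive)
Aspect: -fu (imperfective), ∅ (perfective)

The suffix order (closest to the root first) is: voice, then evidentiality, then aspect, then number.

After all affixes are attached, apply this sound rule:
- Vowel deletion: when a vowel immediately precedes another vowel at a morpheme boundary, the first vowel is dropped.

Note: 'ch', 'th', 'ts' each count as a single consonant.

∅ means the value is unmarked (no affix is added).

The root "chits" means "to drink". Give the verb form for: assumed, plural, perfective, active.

Attach voice active -chi → chitschi.
Attach evidentiality assumed -e → chitschie.
aspect = perfective: zero marking, form stays chitschie.
Attach number plural -em → chitschieem.
Apply vowel deletion: chitschieem → chitschem.

chitschem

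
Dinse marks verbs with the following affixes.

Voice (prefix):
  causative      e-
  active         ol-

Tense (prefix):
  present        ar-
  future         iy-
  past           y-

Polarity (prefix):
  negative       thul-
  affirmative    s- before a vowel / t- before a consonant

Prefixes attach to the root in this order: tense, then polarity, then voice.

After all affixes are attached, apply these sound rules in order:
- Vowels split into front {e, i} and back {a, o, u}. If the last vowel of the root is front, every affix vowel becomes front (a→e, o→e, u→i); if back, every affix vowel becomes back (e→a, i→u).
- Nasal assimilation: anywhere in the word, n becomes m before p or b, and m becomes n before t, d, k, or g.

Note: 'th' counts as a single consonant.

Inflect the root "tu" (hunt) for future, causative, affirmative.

asuytu

Attach tense future iy- → iytu.
Attach polarity affirmative s- (before vowel 'i') → siytu.
Attach voice causative e- → esiytu.
Apply vowel harmony: esiytu → asuytu.
Nasal assimilation: no change.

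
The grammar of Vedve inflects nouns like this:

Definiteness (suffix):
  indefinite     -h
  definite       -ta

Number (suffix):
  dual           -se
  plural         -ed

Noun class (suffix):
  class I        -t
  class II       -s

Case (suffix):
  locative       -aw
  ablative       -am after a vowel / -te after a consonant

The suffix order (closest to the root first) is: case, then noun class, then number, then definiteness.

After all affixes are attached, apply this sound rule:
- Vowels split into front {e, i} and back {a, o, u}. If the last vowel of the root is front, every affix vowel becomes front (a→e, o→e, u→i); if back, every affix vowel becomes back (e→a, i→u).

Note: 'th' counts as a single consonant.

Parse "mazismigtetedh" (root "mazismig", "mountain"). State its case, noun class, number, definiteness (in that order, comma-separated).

Segment: mazismig-te-t-ed-h.
case: -am/te → ablative.
noun class: -t → class I.
number: -ed → plural.
definiteness: -h → indefinite.

ablative, class I, plural, indefinite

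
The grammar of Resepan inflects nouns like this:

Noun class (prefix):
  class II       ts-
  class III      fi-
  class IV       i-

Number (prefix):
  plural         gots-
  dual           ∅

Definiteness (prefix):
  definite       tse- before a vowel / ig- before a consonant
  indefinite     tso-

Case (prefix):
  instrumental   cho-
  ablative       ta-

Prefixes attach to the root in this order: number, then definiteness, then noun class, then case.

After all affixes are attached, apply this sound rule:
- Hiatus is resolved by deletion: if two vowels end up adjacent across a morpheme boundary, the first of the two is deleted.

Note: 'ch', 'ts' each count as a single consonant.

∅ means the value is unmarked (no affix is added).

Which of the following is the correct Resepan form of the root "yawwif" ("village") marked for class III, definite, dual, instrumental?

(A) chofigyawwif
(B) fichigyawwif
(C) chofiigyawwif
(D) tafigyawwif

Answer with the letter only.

number = dual: zero marking, form stays yawwif.
Attach definiteness definite ig- (before consonant 'y') → igyawwif.
Attach noun class class III fi- → fiigyawwif.
Attach case instrumental cho- → chofiigyawwif.
Apply vowel deletion: chofiigyawwif → chofigyawwif.
So the correct form is chofigyawwif, option (A).
(B) fichigyawwif is wrong: it has the affixes in the wrong order.
(D) tafigyawwif is wrong: it uses ablative instead of instrumental for case.
(C) chofiigyawwif is wrong: it fails to apply the sound rule(s).

A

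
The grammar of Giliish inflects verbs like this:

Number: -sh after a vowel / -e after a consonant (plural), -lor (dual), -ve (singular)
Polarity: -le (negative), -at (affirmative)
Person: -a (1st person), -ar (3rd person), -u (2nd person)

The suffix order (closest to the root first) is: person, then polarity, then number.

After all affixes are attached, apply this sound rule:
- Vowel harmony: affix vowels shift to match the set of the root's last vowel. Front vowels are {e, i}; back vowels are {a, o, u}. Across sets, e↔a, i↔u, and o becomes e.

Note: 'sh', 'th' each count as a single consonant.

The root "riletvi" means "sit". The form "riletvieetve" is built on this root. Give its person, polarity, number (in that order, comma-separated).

Segment: riletvi-a-at-ve.
person: -a → 1st person.
polarity: -at → affirmative.
number: -ve → singular.

1st person, affirmative, singular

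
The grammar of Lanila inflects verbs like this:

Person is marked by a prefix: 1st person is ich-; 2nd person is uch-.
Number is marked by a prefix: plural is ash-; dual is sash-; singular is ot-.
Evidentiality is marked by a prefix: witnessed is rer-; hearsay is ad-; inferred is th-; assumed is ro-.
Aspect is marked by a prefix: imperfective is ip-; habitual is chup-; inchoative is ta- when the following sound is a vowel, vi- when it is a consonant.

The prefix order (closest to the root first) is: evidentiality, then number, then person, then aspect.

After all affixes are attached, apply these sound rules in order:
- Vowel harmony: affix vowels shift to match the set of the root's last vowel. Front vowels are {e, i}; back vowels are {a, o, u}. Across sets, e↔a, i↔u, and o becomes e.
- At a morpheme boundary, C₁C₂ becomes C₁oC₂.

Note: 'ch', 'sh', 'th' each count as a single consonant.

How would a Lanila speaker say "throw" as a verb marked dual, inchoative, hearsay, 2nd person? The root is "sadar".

tauchosashadosadar

Attach evidentiality hearsay ad- → adsadar.
Attach number dual sash- → sashadsadar.
Attach person 2nd person uch- → uchsashadsadar.
Attach aspect inchoative ta- (before vowel 'u') → tauchsashadsadar.
Vowel harmony: no change.
Apply epenthesis: tauchsashadsadar → tauchosashadosadar.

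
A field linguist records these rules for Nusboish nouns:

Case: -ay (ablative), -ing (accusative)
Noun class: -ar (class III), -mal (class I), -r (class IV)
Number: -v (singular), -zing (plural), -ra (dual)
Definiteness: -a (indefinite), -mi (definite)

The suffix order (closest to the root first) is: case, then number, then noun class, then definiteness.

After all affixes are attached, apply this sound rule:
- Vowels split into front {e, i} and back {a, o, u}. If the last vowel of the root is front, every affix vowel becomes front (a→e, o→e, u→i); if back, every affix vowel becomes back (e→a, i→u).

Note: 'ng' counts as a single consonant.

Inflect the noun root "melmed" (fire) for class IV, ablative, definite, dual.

melmedeyrermi

Attach case ablative -ay → melmeday.
Attach number dual -ra → melmedayra.
Attach noun class class IV -r → melmedayrar.
Attach definiteness definite -mi → melmedayrarmi.
Apply vowel harmony: melmedayrarmi → melmedeyrermi.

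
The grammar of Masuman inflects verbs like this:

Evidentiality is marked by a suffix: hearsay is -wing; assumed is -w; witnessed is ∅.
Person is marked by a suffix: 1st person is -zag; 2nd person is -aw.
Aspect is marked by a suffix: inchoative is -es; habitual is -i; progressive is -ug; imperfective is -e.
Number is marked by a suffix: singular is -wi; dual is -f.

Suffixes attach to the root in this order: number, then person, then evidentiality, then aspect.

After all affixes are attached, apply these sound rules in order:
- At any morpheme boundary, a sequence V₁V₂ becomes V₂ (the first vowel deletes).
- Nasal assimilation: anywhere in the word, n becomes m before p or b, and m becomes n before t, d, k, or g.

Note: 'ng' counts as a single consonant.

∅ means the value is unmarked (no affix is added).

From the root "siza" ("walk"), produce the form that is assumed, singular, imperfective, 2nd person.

Attach number singular -wi → sizawi.
Attach person 2nd person -aw → sizawiaw.
Attach evidentiality assumed -w → sizawiaww.
Attach aspect imperfective -e → sizawiawwe.
Apply vowel deletion: sizawiawwe → sizawawwe.
Nasal assimilation: no change.

sizawawwe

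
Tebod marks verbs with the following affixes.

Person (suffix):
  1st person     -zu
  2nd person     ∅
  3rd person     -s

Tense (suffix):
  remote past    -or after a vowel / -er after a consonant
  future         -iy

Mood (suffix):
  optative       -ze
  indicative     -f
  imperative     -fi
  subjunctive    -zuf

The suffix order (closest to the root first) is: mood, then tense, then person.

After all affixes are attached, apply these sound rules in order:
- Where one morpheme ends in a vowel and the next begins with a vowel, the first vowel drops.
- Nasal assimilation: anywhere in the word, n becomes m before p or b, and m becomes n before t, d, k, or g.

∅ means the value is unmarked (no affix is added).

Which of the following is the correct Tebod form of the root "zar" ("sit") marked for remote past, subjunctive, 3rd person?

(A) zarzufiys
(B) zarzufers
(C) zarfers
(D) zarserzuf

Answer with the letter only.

B

Attach mood subjunctive -zuf → zarzuf.
Attach tense remote past -er (after consonant 'f') → zarzufer.
Attach person 3rd person -s → zarzufers.
Vowel deletion: no change.
Nasal assimilation: no change.
So the correct form is zarzufers, option (B).
(C) zarfers is wrong: it uses indicative instead of subjunctive for mood.
(A) zarzufiys is wrong: it uses future instead of remote past for tense.
(D) zarserzuf is wrong: it has the affixes in the wrong order.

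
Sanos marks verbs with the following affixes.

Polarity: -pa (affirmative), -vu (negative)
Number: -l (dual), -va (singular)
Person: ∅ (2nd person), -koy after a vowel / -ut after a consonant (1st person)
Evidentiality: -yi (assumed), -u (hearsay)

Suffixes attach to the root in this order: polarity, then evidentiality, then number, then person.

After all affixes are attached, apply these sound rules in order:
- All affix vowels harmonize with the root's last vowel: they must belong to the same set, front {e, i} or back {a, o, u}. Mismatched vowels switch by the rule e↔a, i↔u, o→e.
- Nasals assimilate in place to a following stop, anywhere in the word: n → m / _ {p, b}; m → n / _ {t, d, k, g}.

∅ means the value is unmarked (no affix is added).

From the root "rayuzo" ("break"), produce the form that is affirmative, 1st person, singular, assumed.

Attach polarity affirmative -pa → rayuzopa.
Attach evidentiality assumed -yi → rayuzopayi.
Attach number singular -va → rayuzopayiva.
Attach person 1st person -koy (after vowel 'a') → rayuzopayivakoy.
Apply vowel harmony: rayuzopayivakoy → rayuzopayuvakoy.
Nasal assimilation: no change.

rayuzopayuvakoy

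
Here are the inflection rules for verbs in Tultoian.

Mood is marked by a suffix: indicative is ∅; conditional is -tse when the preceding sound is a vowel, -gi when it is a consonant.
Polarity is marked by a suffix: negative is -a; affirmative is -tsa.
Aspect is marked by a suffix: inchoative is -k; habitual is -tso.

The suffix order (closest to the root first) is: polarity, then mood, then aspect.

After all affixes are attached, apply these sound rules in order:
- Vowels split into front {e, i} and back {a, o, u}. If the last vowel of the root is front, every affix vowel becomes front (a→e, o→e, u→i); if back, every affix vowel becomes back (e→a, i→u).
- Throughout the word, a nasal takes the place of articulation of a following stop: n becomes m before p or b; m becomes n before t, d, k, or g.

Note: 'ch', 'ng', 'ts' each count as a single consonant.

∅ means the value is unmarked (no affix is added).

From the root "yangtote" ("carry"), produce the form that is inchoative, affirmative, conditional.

yangtotetsetsek

Attach polarity affirmative -tsa → yangtotetsa.
Attach mood conditional -tse (after vowel 'a') → yangtotetsatse.
Attach aspect inchoative -k → yangtotetsatsek.
Apply vowel harmony: yangtotetsatsek → yangtotetsetsek.
Nasal assimilation: no change.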